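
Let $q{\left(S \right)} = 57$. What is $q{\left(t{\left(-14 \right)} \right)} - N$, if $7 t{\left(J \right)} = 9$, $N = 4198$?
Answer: $-4141$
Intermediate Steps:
$t{\left(J \right)} = \frac{9}{7}$ ($t{\left(J \right)} = \frac{1}{7} \cdot 9 = \frac{9}{7}$)
$q{\left(t{\left(-14 \right)} \right)} - N = 57 - 4198 = -4141$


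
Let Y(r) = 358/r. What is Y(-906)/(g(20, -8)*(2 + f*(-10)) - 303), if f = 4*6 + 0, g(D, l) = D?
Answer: 179/2293539 ≈ 7.8045e-5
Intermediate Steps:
f = 24 (f = 24 + 0 = 24)
Y(-906)/(g(20, -8)*(2 + f*(-10)) - 303) = (358/(-906))/(20*(2 + 24*(-10)) - 303) = (358*(-1/906))/(20*(2 - 240) - 303) = -179/(453*(20*(-238) - 303)) = -179/(453*(-4760 - 303)) = -179/453/(-5063) = -179/453*(-1/5063) = 179/2293539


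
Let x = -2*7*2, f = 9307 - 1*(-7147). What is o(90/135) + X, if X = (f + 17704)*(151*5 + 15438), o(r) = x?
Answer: 553120466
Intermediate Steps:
f = 16454 (f = 9307 + 7147 = 16454)
x = -28 (x = -14*2 = -28)
o(r) = -28
X = 553120494 (X = (16454 + 17704)*(151*5 + 15438) = 34158*(755 + 15438) = 34158*16193 = 553120494)
o(90/135) + X = -28 + 553120494 = 553120466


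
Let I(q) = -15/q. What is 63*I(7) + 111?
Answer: -24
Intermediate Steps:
63*I(7) + 111 = 63*(-15/7) + 111 = -135 + 111 = -24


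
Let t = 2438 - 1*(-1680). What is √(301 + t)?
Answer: 3*√491 ≈ 66.476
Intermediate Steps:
t = 4118 (t = 2438 + 1680 = 4118)
√(301 + t) = √(301 + 4118) = √4419 = 3*√491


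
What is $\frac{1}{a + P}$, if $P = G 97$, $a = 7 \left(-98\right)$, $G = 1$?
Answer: $- \frac{1}{589} \approx -0.0016978$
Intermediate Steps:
$a = -686$
$P = 97$ ($P = 1 \cdot 97 = 97$)
$\frac{1}{a + P} = \frac{1}{-686 + 97} = \frac{1}{-589} = - \frac{1}{589}$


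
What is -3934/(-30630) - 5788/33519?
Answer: -2523483/57038165 ≈ -0.044242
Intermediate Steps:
-3934/(-30630) - 5788/33519 = -3934*(-1/30630) - 5788*1/33519 = 1967/15315 - 5788/33519 = -2523483/57038165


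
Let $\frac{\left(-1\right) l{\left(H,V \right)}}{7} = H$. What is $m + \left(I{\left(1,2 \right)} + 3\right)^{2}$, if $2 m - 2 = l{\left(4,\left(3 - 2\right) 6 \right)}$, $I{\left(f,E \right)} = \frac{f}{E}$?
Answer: $- \frac{3}{4} \approx -0.75$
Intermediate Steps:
$l{\left(H,V \right)} = - 7 H$
$m = -13$ ($m = 1 + \frac{\left(-7\right) 4}{2} = 1 + \frac{1}{2} \left(-28\right) = 1 - 14 = -13$)
$m + \left(I{\left(1,2 \right)} + 3\right)^{2} = -13 + \left(1 \cdot \frac{1}{2} + 3\right)^{2} = -13 + \left(\frac{1}{2} + 3\right)^{2} = -13 + \left(\frac{7}{2}\right)^{2} = -13 + \frac{49}{4} = - \frac{3}{4}$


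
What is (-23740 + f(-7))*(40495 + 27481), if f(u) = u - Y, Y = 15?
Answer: -1615245712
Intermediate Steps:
f(u) = -15 + u (f(u) = u - 1*15 = u - 15 = -15 + u)
(-23740 + f(-7))*(40495 + 27481) = (-23740 + (-15 - 7))*(40495 + 27481) = (-23740 - 22)*67976 = -23762*67976 = -1615245712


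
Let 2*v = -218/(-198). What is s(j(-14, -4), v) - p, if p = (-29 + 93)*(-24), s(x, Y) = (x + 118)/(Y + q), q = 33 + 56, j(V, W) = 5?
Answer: 27259170/17731 ≈ 1537.4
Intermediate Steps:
v = 109/198 (v = (-218/(-198))/2 = (-218*(-1/198))/2 = (½)*(109/99) = 109/198 ≈ 0.55050)
q = 89
s(x, Y) = (118 + x)/(89 + Y) (s(x, Y) = (x + 118)/(Y + 89) = (118 + x)/(89 + Y))
p = -1536 (p = 64*(-24) = -1536)
s(j(-14, -4), v) - p = (118 + 5)/(89 + 109/198) - 1*(-1536) = 123/(17731/198) + 1536 = (198/17731)*123 + 1536 = 24354/17731 + 1536 = 27259170/17731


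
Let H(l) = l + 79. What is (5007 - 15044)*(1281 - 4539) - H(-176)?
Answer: 32700643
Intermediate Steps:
H(l) = 79 + l
(5007 - 15044)*(1281 - 4539) - H(-176) = (5007 - 15044)*(1281 - 4539) - (79 - 176) = -10037*(-3258) - 1*(-97) = 32700546 + 97 = 32700643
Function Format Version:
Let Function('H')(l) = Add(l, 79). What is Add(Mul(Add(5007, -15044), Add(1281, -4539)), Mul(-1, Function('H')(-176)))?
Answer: 32700643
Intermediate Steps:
Function('H')(l) = Add(79, l)
Add(Mul(Add(5007, -15044), Add(1281, -4539)), Mul(-1, Function('H')(-176))) = Add(Mul(Add(5007, -15044), Add(1281, -4539)), Mul(-1, Add(79, -176))) = Add(Mul(-10037, -3258), Mul(-1, -97)) = Add(32700546, 97) = 32700643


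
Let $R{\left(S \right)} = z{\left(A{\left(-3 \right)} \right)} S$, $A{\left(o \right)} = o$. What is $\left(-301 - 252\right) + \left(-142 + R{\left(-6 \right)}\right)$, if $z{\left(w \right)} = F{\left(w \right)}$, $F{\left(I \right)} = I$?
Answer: $-677$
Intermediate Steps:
$z{\left(w \right)} = w$
$R{\left(S \right)} = - 3 S$
$\left(-301 - 252\right) + \left(-142 + R{\left(-6 \right)}\right) = \left(-301 - 252\right) - 124 = -553 + \left(-142 + 18\right) = -553 - 124 = -677$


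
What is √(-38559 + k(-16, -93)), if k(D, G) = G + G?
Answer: 3*I*√4305 ≈ 196.84*I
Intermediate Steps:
k(D, G) = 2*G
√(-38559 + k(-16, -93)) = √(-38559 + 2*(-93)) = √(-38559 - 186) = √(-38745) = 3*I*√4305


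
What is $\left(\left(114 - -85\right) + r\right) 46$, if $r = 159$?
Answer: $16468$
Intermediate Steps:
$\left(\left(114 - -85\right) + r\right) 46 = \left(\left(114 - -85\right) + 159\right) 46 = \left(\left(114 + 85\right) + 159\right) 46 = \left(199 + 159\right) 46 = 358 \cdot 46 = 16468$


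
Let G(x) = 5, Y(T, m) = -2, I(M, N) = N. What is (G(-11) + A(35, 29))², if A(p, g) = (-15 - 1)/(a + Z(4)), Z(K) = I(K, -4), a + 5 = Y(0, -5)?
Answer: 5041/121 ≈ 41.661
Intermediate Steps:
a = -7 (a = -5 - 2 = -7)
Z(K) = -4
A(p, g) = 16/11 (A(p, g) = (-15 - 1)/(-7 - 4) = -16/(-11) = -16*(-1/11) = 16/11)
(G(-11) + A(35, 29))² = (5 + 16/11)² = (71/11)² = 5041/121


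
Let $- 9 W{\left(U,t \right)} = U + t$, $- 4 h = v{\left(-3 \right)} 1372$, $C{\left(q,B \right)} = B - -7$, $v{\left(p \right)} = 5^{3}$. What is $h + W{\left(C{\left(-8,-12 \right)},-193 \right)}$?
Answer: $-42853$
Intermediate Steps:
$v{\left(p \right)} = 125$
$C{\left(q,B \right)} = 7 + B$ ($C{\left(q,B \right)} = B + 7 = 7 + B$)
$h = -42875$ ($h = - \frac{125 \cdot 1372}{4} = \left(- \frac{1}{4}\right) 171500 = -42875$)
$W{\left(U,t \right)} = - \frac{U}{9} - \frac{t}{9}$ ($W{\left(U,t \right)} = - \frac{U + t}{9} = - \frac{U}{9} - \frac{t}{9}$)
$h + W{\left(C{\left(-8,-12 \right)},-193 \right)} = -42875 - \left(- \frac{193}{9} + \frac{7 - 12}{9}\right) = -42875 + \left(\left(- \frac{1}{9}\right) \left(-5\right) + \frac{193}{9}\right) = -42875 + \left(\frac{5}{9} + \frac{193}{9}\right) = -42875 + 22 = -42853$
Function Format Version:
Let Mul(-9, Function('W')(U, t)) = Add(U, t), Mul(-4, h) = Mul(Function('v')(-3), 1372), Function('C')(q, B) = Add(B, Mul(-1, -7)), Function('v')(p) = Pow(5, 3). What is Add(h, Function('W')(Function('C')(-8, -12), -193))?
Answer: -42853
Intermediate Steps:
Function('v')(p) = 125
Function('C')(q, B) = Add(7, B) (Function('C')(q, B) = Add(B, 7) = Add(7, B))
h = -42875 (h = Mul(Rational(-1, 4), Mul(125, 1372)) = Mul(Rational(-1, 4), 171500) = -42875)
Function('W')(U, t) = Add(Mul(Rational(-1, 9), U), Mul(Rational(-1, 9), t)) (Function('W')(U, t) = Mul(Rational(-1, 9), Add(U, t)) = Add(Mul(Rational(-1, 9), U), Mul(Rational(-1, 9), t)))
Add(h, Function('W')(Function('C')(-8, -12), -193)) = Add(-42875, Add(Mul(Rational(-1, 9), Add(7, -12)), Mul(Rational(-1, 9), -193))) = Add(-42875, Add(Mul(Rational(-1, 9), -5), Rational(193, 9))) = Add(-42875, Add(Rational(5, 9), Rational(193, 9))) = Add(-42875, 22) = -42853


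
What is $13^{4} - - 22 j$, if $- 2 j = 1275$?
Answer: $14536$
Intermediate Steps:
$j = - \frac{1275}{2}$ ($j = \left(- \frac{1}{2}\right) 1275 = - \frac{1275}{2} \approx -637.5$)
$13^{4} - - 22 j = 13^{4} - \left(-22\right) \left(- \frac{1275}{2}\right) = 28561 - 14025 = 14536$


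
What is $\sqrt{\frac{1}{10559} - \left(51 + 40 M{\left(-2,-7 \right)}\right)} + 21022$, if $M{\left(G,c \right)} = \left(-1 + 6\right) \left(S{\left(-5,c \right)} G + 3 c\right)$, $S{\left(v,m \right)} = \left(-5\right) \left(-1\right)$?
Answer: $21022 + \frac{2 \sqrt{171391819057}}{10559} \approx 21100.0$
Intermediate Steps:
$S{\left(v,m \right)} = 5$
$M{\left(G,c \right)} = 15 c + 25 G$ ($M{\left(G,c \right)} = \left(-1 + 6\right) \left(5 G + 3 c\right) = 5 \left(3 c + 5 G\right) = 15 c + 25 G$)
$\sqrt{\frac{1}{10559} - \left(51 + 40 M{\left(-2,-7 \right)}\right)} + 21022 = \sqrt{\frac{1}{10559} - \left(51 + 40 \left(15 \left(-7\right) + 25 \left(-2\right)\right)\right)} + 21022 = \sqrt{\frac{1}{10559} - \left(51 + 40 \left(-105 - 50\right)\right)} + 21022 = \sqrt{\frac{1}{10559} - -6149} + 21022 = \sqrt{\frac{1}{10559} + \left(6200 - 51\right)} + 21022 = \sqrt{\frac{1}{10559} + 6149} + 21022 = \sqrt{\frac{64927292}{10559}} + 21022 = \frac{2 \sqrt{171391819057}}{10559} + 21022 = 21022 + \frac{2 \sqrt{171391819057}}{10559}$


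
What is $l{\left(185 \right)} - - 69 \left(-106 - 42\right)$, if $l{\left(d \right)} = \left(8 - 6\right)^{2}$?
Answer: $-10208$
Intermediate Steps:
$l{\left(d \right)} = 4$ ($l{\left(d \right)} = 2^{2} = 4$)
$l{\left(185 \right)} - - 69 \left(-106 - 42\right) = 4 - - 69 \left(-106 - 42\right) = 4 - \left(-69\right) \left(-148\right) = 4 - 10212 = -10208$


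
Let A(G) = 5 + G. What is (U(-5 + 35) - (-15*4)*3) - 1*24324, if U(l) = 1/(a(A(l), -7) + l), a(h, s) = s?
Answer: -555311/23 ≈ -24144.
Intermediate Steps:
U(l) = 1/(-7 + l)
(U(-5 + 35) - (-15*4)*3) - 1*24324 = (1/(-7 + (-5 + 35)) - (-15*4)*3) - 1*24324 = (1/(-7 + 30) - (-60)*3) - 24324 = (1/23 - 1*(-180)) - 24324 = (1/23 + 180) - 24324 = 4141/23 - 24324 = -555311/23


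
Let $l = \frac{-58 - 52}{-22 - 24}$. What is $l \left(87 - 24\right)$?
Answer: $\frac{3465}{23} \approx 150.65$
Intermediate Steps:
$l = \frac{55}{23}$ ($l = - \frac{110}{-46} = \left(-110\right) \left(- \frac{1}{46}\right) = \frac{55}{23} \approx 2.3913$)
$l \left(87 - 24\right) = \frac{55 \left(87 - 24\right)}{23} = \frac{55}{23} \cdot 63 = \frac{3465}{23}$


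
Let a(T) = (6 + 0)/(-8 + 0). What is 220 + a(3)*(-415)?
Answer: 2125/4 ≈ 531.25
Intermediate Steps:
a(T) = -¾ (a(T) = 6/(-8) = 6*(-⅛) = -¾)
220 + a(3)*(-415) = 220 - ¾*(-415) = 220 + 1245/4 = 2125/4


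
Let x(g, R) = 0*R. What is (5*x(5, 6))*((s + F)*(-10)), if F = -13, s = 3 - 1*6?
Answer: 0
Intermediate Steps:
s = -3 (s = 3 - 6 = -3)
x(g, R) = 0
(5*x(5, 6))*((s + F)*(-10)) = (5*0)*((-3 - 13)*(-10)) = 0*(-16*(-10)) = 0*160 = 0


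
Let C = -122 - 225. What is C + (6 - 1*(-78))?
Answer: -263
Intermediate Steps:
C = -347
C + (6 - 1*(-78)) = -347 + (6 - 1*(-78)) = -347 + (6 + 78) = -347 + 84 = -263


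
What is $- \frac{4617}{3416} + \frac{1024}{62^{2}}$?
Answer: $- \frac{3562441}{3282776} \approx -1.0852$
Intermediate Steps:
$- \frac{4617}{3416} + \frac{1024}{62^{2}} = \left(-4617\right) \frac{1}{3416} + \frac{1024}{3844} = - \frac{4617}{3416} + 1024 \cdot \frac{1}{3844} = - \frac{4617}{3416} + \frac{256}{961} = - \frac{3562441}{3282776}$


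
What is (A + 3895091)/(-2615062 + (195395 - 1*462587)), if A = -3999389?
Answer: 52149/1441127 ≈ 0.036186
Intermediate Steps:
(A + 3895091)/(-2615062 + (195395 - 1*462587)) = (-3999389 + 3895091)/(-2615062 + (195395 - 1*462587)) = -104298/(-2615062 + (195395 - 462587)) = -104298/(-2615062 - 267192) = -104298/(-2882254) = -104298*(-1/2882254) = 52149/1441127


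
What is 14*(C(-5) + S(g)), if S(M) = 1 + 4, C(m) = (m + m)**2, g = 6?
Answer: 1470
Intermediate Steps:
C(m) = 4*m**2 (C(m) = (2*m)**2 = 4*m**2)
S(M) = 5
14*(C(-5) + S(g)) = 14*(4*(-5)**2 + 5) = 14*(4*25 + 5) = 14*(100 + 5) = 14*105 = 1470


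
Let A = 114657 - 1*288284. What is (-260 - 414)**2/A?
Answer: -454276/173627 ≈ -2.6164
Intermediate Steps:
A = -173627 (A = 114657 - 288284 = -173627)
(-260 - 414)**2/A = (-260 - 414)**2/(-173627) = (-674)**2*(-1/173627) = 454276*(-1/173627) = -454276/173627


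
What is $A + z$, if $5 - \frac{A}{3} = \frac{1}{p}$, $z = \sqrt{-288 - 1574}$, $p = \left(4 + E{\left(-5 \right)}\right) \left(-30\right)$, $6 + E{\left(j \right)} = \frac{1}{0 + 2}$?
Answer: $\frac{224}{15} + 7 i \sqrt{38} \approx 14.933 + 43.151 i$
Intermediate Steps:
$E{\left(j \right)} = - \frac{11}{2}$ ($E{\left(j \right)} = -6 + \frac{1}{0 + 2} = -6 + \frac{1}{2} = - \frac{11}{2}$)
$p = 45$ ($p = \left(4 - \frac{11}{2}\right) \left(-30\right) = \left(- \frac{3}{2}\right) \left(-30\right) = 45$)
$z = 7 i \sqrt{38}$ ($z = \sqrt{-1862} = 7 i \sqrt{38} \approx 43.151 i$)
$A = \frac{224}{15}$ ($A = 15 - \frac{3}{45} = 15 - \frac{1}{15} = \frac{224}{15} \approx 14.933$)
$A + z = \frac{224}{15} + 7 i \sqrt{38}$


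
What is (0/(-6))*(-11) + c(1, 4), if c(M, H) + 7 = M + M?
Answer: -5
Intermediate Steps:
c(M, H) = -7 + 2*M (c(M, H) = -7 + (M + M) = -7 + 2*M)
(0/(-6))*(-11) + c(1, 4) = (0/(-6))*(-11) + (-7 + 2*1) = (0*(-1/6))*(-11) + (-7 + 2) = 0*(-11) - 5 = 0 - 5 = -5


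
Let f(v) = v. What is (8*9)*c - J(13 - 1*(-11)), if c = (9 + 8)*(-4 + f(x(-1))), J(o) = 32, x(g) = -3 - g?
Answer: -7376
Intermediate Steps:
c = -102 (c = (9 + 8)*(-4 + (-3 - 1*(-1))) = 17*(-4 + (-3 + 1)) = 17*(-4 - 2) = 17*(-6) = -102)
(8*9)*c - J(13 - 1*(-11)) = (8*9)*(-102) - 1*32 = 72*(-102) - 32 = -7344 - 32 = -7376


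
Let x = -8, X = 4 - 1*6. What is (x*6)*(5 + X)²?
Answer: -432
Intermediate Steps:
X = -2 (X = 4 - 6 = -2)
(x*6)*(5 + X)² = (-8*6)*(5 - 2)² = -48*3² = -48*9 = -432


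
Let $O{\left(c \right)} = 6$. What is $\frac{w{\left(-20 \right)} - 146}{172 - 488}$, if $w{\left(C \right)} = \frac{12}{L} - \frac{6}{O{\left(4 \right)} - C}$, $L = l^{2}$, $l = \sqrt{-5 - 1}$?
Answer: $\frac{1927}{4108} \approx 0.46908$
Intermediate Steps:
$l = i \sqrt{6}$ ($l = \sqrt{-6} = i \sqrt{6} \approx 2.4495 i$)
$L = -6$ ($L = \left(i \sqrt{6}\right)^{2} = -6$)
$w{\left(C \right)} = -2 - \frac{6}{6 - C}$ ($w{\left(C \right)} = \frac{12}{-6} - \frac{6}{6 - C} = 12 \left(- \frac{1}{6}\right) - \frac{6}{6 - C} = -2 - \frac{6}{6 - C}$)
$\frac{w{\left(-20 \right)} - 146}{172 - 488} = \frac{\frac{2 \left(9 - -20\right)}{-6 - 20} - 146}{172 - 488} = \frac{\frac{2 \left(9 + 20\right)}{-26} - 146}{-316} = \left(2 \left(- \frac{1}{26}\right) 29 - 146\right) \left(- \frac{1}{316}\right) = \left(- \frac{29}{13} - 146\right) \left(- \frac{1}{316}\right) = \left(- \frac{1927}{13}\right) \left(- \frac{1}{316}\right) = \frac{1927}{4108}$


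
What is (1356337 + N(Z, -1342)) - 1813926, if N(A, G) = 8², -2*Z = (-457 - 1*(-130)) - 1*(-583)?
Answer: -457525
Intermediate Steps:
Z = -128 (Z = -((-457 - 1*(-130)) - 1*(-583))/2 = -((-457 + 130) + 583)/2 = -(-327 + 583)/2 = -½*256 = -128)
N(A, G) = 64
(1356337 + N(Z, -1342)) - 1813926 = (1356337 + 64) - 1813926 = 1356401 - 1813926 = -457525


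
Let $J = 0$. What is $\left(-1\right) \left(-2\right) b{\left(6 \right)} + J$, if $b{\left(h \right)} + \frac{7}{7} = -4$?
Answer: $-10$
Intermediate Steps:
$b{\left(h \right)} = -5$ ($b{\left(h \right)} = -1 - 4 = -5$)
$\left(-1\right) \left(-2\right) b{\left(6 \right)} + J = \left(-1\right) \left(-2\right) \left(-5\right) + 0 = 2 \left(-5\right) + 0 = -10 + 0 = -10$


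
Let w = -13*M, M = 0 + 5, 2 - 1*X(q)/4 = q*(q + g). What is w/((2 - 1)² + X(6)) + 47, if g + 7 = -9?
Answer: 11638/249 ≈ 46.739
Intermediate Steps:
g = -16 (g = -7 - 9 = -16)
X(q) = 8 - 4*q*(-16 + q) (X(q) = 8 - 4*q*(q - 16) = 8 - 4*q*(-16 + q))
M = 5
w = -65 (w = -13*5 = -65)
w/((2 - 1)² + X(6)) + 47 = -65/((2 - 1)² + (8 - 4*6² + 64*6)) + 47 = -65/(1² + (8 - 4*36 + 384)) + 47 = -65/(1 + (8 - 144 + 384)) + 47 = -65/(1 + 248) + 47 = -65/249 + 47 = 11638/249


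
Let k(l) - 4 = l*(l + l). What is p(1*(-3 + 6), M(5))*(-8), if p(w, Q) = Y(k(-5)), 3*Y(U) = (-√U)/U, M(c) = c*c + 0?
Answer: 4*√6/27 ≈ 0.36289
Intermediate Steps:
M(c) = c² (M(c) = c² + 0 = c²)
k(l) = 4 + 2*l² (k(l) = 4 + l*(l + l) = 4 + l*(2*l) = 4 + 2*l²)
Y(U) = -1/(3*√U) (Y(U) = ((-√U)/U)/3 = (-1/√U)/3 = -1/(3*√U))
p(w, Q) = -√6/54 (p(w, Q) = -1/(3*√(4 + 2*(-5)²)) = -1/(3*√(4 + 2*25)) = -1/(3*√(4 + 50)) = -√6/54)
p(1*(-3 + 6), M(5))*(-8) = -√6/54*(-8) = 4*√6/27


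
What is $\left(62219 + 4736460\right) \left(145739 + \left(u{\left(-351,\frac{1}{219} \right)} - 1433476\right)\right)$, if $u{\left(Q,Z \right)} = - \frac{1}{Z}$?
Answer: $-6180487410124$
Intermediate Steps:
$\left(62219 + 4736460\right) \left(145739 + \left(u{\left(-351,\frac{1}{219} \right)} - 1433476\right)\right) = \left(62219 + 4736460\right) \left(145739 - \left(1433476 + \frac{1}{\frac{1}{219}}\right)\right) = 4798679 \left(145739 - 1433695\right) = 4798679 \left(-1287956\right) = -6180487410124$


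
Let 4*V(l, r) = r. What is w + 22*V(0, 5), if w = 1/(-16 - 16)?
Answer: 879/32 ≈ 27.469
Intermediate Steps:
w = -1/32 (w = 1/(-32) = -1/32 ≈ -0.031250)
V(l, r) = r/4
w + 22*V(0, 5) = -1/32 + 22*((¼)*5) = -1/32 + 22*(5/4) = -1/32 + 55/2 = 879/32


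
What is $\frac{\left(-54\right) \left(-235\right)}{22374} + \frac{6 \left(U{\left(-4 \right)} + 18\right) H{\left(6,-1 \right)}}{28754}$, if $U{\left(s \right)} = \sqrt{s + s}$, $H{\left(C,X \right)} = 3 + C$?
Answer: $\frac{976353}{1624601} + \frac{54 i \sqrt{2}}{14377} \approx 0.60098 + 0.0053118 i$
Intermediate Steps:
$U{\left(s \right)} = \sqrt{2} \sqrt{s}$ ($U{\left(s \right)} = \sqrt{2 s} = \sqrt{2} \sqrt{s}$)
$\frac{\left(-54\right) \left(-235\right)}{22374} + \frac{6 \left(U{\left(-4 \right)} + 18\right) H{\left(6,-1 \right)}}{28754} = \frac{\left(-54\right) \left(-235\right)}{22374} + \frac{6 \left(\sqrt{2} \sqrt{-4} + 18\right) \left(3 + 6\right)}{28754} = 12690 \cdot \frac{1}{22374} + 6 \left(\sqrt{2} \cdot 2 i + 18\right) 9 \cdot \frac{1}{28754} = \frac{705}{1243} + 6 \left(2 i \sqrt{2} + 18\right) 9 \cdot \frac{1}{28754} = \frac{705}{1243} + 6 \left(18 + 2 i \sqrt{2}\right) 9 \cdot \frac{1}{28754} = \frac{705}{1243} + 6 \left(162 + 18 i \sqrt{2}\right) \frac{1}{28754} = \frac{705}{1243} + \left(972 + 108 i \sqrt{2}\right) \frac{1}{28754} = \frac{705}{1243} + \left(\frac{486}{14377} + \frac{54 i \sqrt{2}}{14377}\right) = \frac{976353}{1624601} + \frac{54 i \sqrt{2}}{14377}$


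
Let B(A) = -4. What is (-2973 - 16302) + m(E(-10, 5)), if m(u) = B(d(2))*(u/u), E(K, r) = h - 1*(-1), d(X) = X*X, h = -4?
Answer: -19279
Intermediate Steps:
d(X) = X**2
E(K, r) = -3 (E(K, r) = -4 - 1*(-1) = -4 + 1 = -3)
m(u) = -4 (m(u) = -4*u/u = -4*1 = -4)
(-2973 - 16302) + m(E(-10, 5)) = (-2973 - 16302) - 4 = -19275 - 4 = -19279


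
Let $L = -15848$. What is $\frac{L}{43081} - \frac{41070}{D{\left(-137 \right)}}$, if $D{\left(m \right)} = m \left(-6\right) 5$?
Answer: $- \frac{61149065}{5902097} \approx -10.361$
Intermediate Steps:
$D{\left(m \right)} = - 30 m$ ($D{\left(m \right)} = - 6 m 5 = - 30 m$)
$\frac{L}{43081} - \frac{41070}{D{\left(-137 \right)}} = - \frac{15848}{43081} - \frac{41070}{\left(-30\right) \left(-137\right)} = \left(-15848\right) \frac{1}{43081} - \frac{41070}{4110} = - \frac{15848}{43081} - \frac{1369}{137} = - \frac{61149065}{5902097}$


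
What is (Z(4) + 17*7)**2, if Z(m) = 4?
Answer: 15129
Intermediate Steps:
(Z(4) + 17*7)**2 = (4 + 17*7)**2 = (4 + 119)**2 = 123**2 = 15129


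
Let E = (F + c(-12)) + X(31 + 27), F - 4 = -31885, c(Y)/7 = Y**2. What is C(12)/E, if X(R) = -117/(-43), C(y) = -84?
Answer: 602/221237 ≈ 0.0027211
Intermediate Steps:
c(Y) = 7*Y**2
F = -31881 (F = 4 - 31885 = -31881)
X(R) = 117/43 (X(R) = -117*(-1/43) = 117/43)
E = -1327422/43 (E = (-31881 + 7*(-12)**2) + 117/43 = (-31881 + 7*144) + 117/43 = (-31881 + 1008) + 117/43 = -30873 + 117/43 = -1327422/43 ≈ -30870.)
C(12)/E = -84/(-1327422/43) = -84*(-43/1327422) = 602/221237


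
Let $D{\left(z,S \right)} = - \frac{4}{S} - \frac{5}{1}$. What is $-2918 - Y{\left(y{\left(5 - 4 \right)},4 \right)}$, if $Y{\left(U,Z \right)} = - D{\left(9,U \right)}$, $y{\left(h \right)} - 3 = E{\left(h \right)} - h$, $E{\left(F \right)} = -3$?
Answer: $-2919$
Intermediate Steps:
$D{\left(z,S \right)} = -5 - \frac{4}{S}$ ($D{\left(z,S \right)} = - \frac{4}{S} - 5 = -5 - \frac{4}{S}$)
$y{\left(h \right)} = - h$ ($y{\left(h \right)} = 3 - \left(3 + h\right) = - h$)
$Y{\left(U,Z \right)} = 5 + \frac{4}{U}$ ($Y{\left(U,Z \right)} = - (-5 - \frac{4}{U}) = 5 + \frac{4}{U}$)
$-2918 - Y{\left(y{\left(5 - 4 \right)},4 \right)} = -2918 - \left(5 + \frac{4}{\left(-1\right) \left(5 - 4\right)}\right) = -2918 - \left(5 + \frac{4}{\left(-1\right) 1}\right) = -2918 - \left(5 + \frac{4}{-1}\right) = -2918 - \left(5 + 4 \left(-1\right)\right) = -2918 - \left(5 - 4\right) = -2918 - 1 = -2919$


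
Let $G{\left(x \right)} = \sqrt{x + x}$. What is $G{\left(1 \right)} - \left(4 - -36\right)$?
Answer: $-40 + \sqrt{2} \approx -38.586$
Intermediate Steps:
$G{\left(x \right)} = \sqrt{2} \sqrt{x}$ ($G{\left(x \right)} = \sqrt{2 x} = \sqrt{2} \sqrt{x}$)
$G{\left(1 \right)} - \left(4 - -36\right) = \sqrt{2} \sqrt{1} - \left(4 - -36\right) = \sqrt{2} \cdot 1 - \left(4 + 36\right) = \sqrt{2} - 40 = -40 + \sqrt{2}$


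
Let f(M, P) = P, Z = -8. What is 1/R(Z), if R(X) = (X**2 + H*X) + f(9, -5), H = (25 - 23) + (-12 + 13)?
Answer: 1/35 ≈ 0.028571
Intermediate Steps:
H = 3 (H = 2 + 1 = 3)
R(X) = -5 + X**2 + 3*X (R(X) = (X**2 + 3*X) - 5 = -5 + X**2 + 3*X)
1/R(Z) = 1/(-5 + (-8)**2 + 3*(-8)) = 1/(-5 + 64 - 24) = 1/35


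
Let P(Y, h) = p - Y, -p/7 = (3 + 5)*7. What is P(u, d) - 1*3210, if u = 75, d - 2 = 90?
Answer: -3677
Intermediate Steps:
d = 92 (d = 2 + 90 = 92)
p = -392 (p = -7*(3 + 5)*7 = -56*7 = -7*56 = -392)
P(Y, h) = -392 - Y
P(u, d) - 1*3210 = (-392 - 1*75) - 1*3210 = (-392 - 75) - 3210 = -467 - 3210 = -3677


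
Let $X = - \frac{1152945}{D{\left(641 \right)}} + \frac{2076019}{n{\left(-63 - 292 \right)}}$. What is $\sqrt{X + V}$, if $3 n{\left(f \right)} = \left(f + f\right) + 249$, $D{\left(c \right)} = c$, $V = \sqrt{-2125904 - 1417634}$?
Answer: $\frac{\sqrt{-1336755563473182 + 87320841001 i \sqrt{3543538}}}{295501} \approx 7.5929 + 123.96 i$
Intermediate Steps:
$V = i \sqrt{3543538}$ ($V = \sqrt{-3543538} = i \sqrt{3543538} \approx 1882.4 i$)
$n{\left(f \right)} = 83 + \frac{2 f}{3}$ ($n{\left(f \right)} = \frac{\left(f + f\right) + 249}{3} = \frac{2 f + 249}{3} = \frac{249 + 2 f}{3} = 83 + \frac{2 f}{3}$)
$X = - \frac{4523692182}{295501}$ ($X = - \frac{1152945}{641} + \frac{2076019}{83 + \frac{2 \left(-63 - 292\right)}{3}} = \left(-1152945\right) \frac{1}{641} + \frac{2076019}{83 + \frac{2 \left(-63 - 292\right)}{3}} = - \frac{1152945}{641} + \frac{2076019}{83 + \frac{2}{3} \left(-355\right)} = - \frac{1152945}{641} + \frac{2076019}{83 - \frac{710}{3}} = - \frac{1152945}{641} + \frac{2076019}{- \frac{461}{3}} = - \frac{1152945}{641} + 2076019 \left(- \frac{3}{461}\right) = - \frac{1152945}{641} - \frac{6228057}{461} = - \frac{4523692182}{295501} \approx -15309.0$)
$\sqrt{X + V} = \sqrt{- \frac{4523692182}{295501} + i \sqrt{3543538}}$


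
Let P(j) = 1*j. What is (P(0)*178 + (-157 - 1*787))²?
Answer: 891136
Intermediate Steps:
P(j) = j
(P(0)*178 + (-157 - 1*787))² = (0*178 + (-157 - 1*787))² = (0 + (-157 - 787))² = (0 - 944)² = (-944)² = 891136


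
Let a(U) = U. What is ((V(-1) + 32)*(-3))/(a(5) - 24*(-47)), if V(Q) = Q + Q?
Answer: -90/1133 ≈ -0.079435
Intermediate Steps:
V(Q) = 2*Q
((V(-1) + 32)*(-3))/(a(5) - 24*(-47)) = ((2*(-1) + 32)*(-3))/(5 - 24*(-47)) = ((-2 + 32)*(-3))/(5 + 1128) = (30*(-3))/1133 = -90*1/1133 = -90/1133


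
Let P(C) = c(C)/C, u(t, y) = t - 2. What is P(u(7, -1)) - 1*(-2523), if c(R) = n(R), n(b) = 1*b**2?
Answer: 2528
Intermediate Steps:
n(b) = b**2
c(R) = R**2
u(t, y) = -2 + t
P(C) = C (P(C) = C**2/C = C)
P(u(7, -1)) - 1*(-2523) = (-2 + 7) - 1*(-2523) = 5 + 2523 = 2528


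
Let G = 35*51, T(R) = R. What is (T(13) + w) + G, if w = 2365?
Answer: 4163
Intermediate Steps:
G = 1785
(T(13) + w) + G = (13 + 2365) + 1785 = 2378 + 1785 = 4163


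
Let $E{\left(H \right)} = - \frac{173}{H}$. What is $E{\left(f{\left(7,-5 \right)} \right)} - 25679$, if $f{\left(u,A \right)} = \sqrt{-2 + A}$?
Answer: $-25679 + \frac{173 i \sqrt{7}}{7} \approx -25679.0 + 65.388 i$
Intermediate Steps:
$E{\left(f{\left(7,-5 \right)} \right)} - 25679 = - \frac{173}{\sqrt{-2 - 5}} - 25679 = - \frac{173}{\sqrt{-7}} - 25679 = - \frac{173}{i \sqrt{7}} - 25679 = - 173 \left(- \frac{i \sqrt{7}}{7}\right) - 25679 = \frac{173 i \sqrt{7}}{7} - 25679 = -25679 + \frac{173 i \sqrt{7}}{7}$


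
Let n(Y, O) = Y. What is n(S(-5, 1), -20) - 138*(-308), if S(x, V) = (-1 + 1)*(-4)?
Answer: 42504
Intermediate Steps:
S(x, V) = 0 (S(x, V) = 0*(-4) = 0)
n(S(-5, 1), -20) - 138*(-308) = 0 - 138*(-308) = 0 + 42504 = 42504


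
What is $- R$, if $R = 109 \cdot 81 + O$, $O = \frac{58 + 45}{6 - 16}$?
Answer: $- \frac{88187}{10} \approx -8818.7$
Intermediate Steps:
$O = - \frac{103}{10}$ ($O = \frac{103}{-10} = 103 \left(- \frac{1}{10}\right) = - \frac{103}{10} \approx -10.3$)
$R = \frac{88187}{10}$ ($R = 109 \cdot 81 - \frac{103}{10} = 8829 - \frac{103}{10} = \frac{88187}{10} \approx 8818.7$)
$- R = \left(-1\right) \frac{88187}{10} = - \frac{88187}{10}$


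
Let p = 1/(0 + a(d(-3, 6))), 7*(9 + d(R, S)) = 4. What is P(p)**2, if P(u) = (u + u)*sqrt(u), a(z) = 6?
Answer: 1/54 ≈ 0.018519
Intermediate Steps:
d(R, S) = -59/7 (d(R, S) = -9 + (1/7)*4 = -9 + 4/7 = -59/7)
p = 1/6 (p = 1/(0 + 6) = 1/6 ≈ 0.16667)
P(u) = 2*u**(3/2) (P(u) = (2*u)*sqrt(u) = 2*u**(3/2))
P(p)**2 = (2*(1/6)**(3/2))**2 = (2*(sqrt(6)/36))**2 = (sqrt(6)/18)**2 = 1/54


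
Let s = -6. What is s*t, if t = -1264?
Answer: 7584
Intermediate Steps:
s*t = -6*(-1264) = 7584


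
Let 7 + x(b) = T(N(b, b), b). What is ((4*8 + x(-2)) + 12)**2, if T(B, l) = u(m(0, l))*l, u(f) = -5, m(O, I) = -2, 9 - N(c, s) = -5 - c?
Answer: 2209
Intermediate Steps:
N(c, s) = 14 + c (N(c, s) = 9 - (-5 - c) = 9 + (5 + c) = 14 + c)
T(B, l) = -5*l
x(b) = -7 - 5*b
((4*8 + x(-2)) + 12)**2 = ((4*8 + (-7 - 5*(-2))) + 12)**2 = ((32 + (-7 + 10)) + 12)**2 = ((32 + 3) + 12)**2 = (35 + 12)**2 = 47**2 = 2209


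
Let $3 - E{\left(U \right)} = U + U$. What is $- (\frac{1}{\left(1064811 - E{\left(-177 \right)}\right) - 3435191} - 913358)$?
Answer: $\frac{2165331604847}{2370737} \approx 9.1336 \cdot 10^{5}$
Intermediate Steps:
$E{\left(U \right)} = 3 - 2 U$ ($E{\left(U \right)} = 3 - \left(U + U\right) = 3 - 2 U$)
$- (\frac{1}{\left(1064811 - E{\left(-177 \right)}\right) - 3435191} - 913358) = - (\frac{1}{\left(1064811 - \left(3 - -354\right)\right) - 3435191} - 913358) = - (\frac{1}{\left(1064811 - \left(3 + 354\right)\right) - 3435191} - 913358) = - (\frac{1}{\left(1064811 - 357\right) - 3435191} - 913358) = - (\frac{1}{1064454 - 3435191} - 913358) = - (\frac{1}{-2370737} - 913358) = - (- \frac{1}{2370737} - 913358) = \left(-1\right) \left(- \frac{2165331604847}{2370737}\right) = \frac{2165331604847}{2370737}$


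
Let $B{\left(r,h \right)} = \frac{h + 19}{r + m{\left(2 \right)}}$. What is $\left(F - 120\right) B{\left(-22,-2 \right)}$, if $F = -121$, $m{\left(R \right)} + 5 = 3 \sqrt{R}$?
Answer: $\frac{12291}{79} + \frac{4097 \sqrt{2}}{237} \approx 180.03$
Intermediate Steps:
$m{\left(R \right)} = -5 + 3 \sqrt{R}$
$B{\left(r,h \right)} = \frac{19 + h}{-5 + r + 3 \sqrt{2}}$ ($B{\left(r,h \right)} = \frac{h + 19}{r - \left(5 - 3 \sqrt{2}\right)} = \frac{19 + h}{-5 + r + 3 \sqrt{2}}$)
$\left(F - 120\right) B{\left(-22,-2 \right)} = \left(-121 - 120\right) \frac{19 - 2}{-5 - 22 + 3 \sqrt{2}} = - 241 \frac{1}{-27 + 3 \sqrt{2}} \cdot 17 = - 241 \frac{17}{-27 + 3 \sqrt{2}} = - \frac{4097}{-27 + 3 \sqrt{2}}$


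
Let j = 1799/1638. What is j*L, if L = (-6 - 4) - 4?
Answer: -1799/117 ≈ -15.376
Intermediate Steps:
L = -14 (L = -10 - 4 = -14)
j = 257/234 (j = 1799*(1/1638) = 257/234 ≈ 1.0983)
j*L = (257/234)*(-14) = -1799/117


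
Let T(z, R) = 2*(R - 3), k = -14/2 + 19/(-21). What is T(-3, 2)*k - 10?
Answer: 122/21 ≈ 5.8095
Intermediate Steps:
k = -166/21 (k = -14*½ + 19*(-1/21) = -7 - 19/21 = -166/21 ≈ -7.9048)
T(z, R) = -6 + 2*R (T(z, R) = 2*(-3 + R) = -6 + 2*R)
T(-3, 2)*k - 10 = (-6 + 2*2)*(-166/21) - 10 = (-6 + 4)*(-166/21) - 10 = -2*(-166/21) - 10 = 332/21 - 10 = 122/21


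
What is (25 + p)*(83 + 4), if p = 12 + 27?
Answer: 5568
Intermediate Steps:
p = 39
(25 + p)*(83 + 4) = (25 + 39)*(83 + 4) = 64*87 = 5568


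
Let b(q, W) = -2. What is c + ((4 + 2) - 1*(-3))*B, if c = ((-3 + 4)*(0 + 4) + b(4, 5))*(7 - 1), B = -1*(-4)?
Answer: 48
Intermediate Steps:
B = 4
c = 12 (c = ((-3 + 4)*(0 + 4) - 2)*(7 - 1) = (1*4 - 2)*6 = (4 - 2)*6 = 2*6 = 12)
c + ((4 + 2) - 1*(-3))*B = 12 + ((4 + 2) - 1*(-3))*4 = 12 + (6 + 3)*4 = 12 + 9*4 = 12 + 36 = 48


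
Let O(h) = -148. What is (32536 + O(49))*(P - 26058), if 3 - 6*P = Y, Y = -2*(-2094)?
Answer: -866557134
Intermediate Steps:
Y = 4188
P = -1395/2 (P = ½ - ⅙*4188 = ½ - 698 = -1395/2 ≈ -697.50)
(32536 + O(49))*(P - 26058) = (32536 - 148)*(-1395/2 - 26058) = 32388*(-53511/2) = -866557134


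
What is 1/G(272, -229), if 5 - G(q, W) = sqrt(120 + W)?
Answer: 5/134 + I*sqrt(109)/134 ≈ 0.037313 + 0.077913*I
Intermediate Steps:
G(q, W) = 5 - sqrt(120 + W)
1/G(272, -229) = 1/(5 - sqrt(120 - 229)) = 1/(5 - sqrt(-109)) = 1/(5 - I*sqrt(109))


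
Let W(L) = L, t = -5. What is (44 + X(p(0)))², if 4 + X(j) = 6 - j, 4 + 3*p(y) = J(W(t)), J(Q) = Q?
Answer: 2401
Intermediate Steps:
p(y) = -3 (p(y) = -4/3 + (⅓)*(-5) = -4/3 - 5/3 = -3)
X(j) = 2 - j (X(j) = -4 + (6 - j) = 2 - j)
(44 + X(p(0)))² = (44 + (2 - 1*(-3)))² = (44 + (2 + 3))² = (44 + 5)² = 49² = 2401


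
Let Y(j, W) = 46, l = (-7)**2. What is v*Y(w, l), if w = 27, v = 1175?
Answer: 54050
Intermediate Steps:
l = 49
v*Y(w, l) = 1175*46 = 54050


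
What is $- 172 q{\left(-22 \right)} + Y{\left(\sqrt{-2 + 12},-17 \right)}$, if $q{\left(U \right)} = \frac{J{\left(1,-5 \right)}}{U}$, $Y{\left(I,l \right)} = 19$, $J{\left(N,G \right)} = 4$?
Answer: $\frac{553}{11} \approx 50.273$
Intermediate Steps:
$q{\left(U \right)} = \frac{4}{U}$
$- 172 q{\left(-22 \right)} + Y{\left(\sqrt{-2 + 12},-17 \right)} = - 172 \frac{4}{-22} + 19 = - 172 \cdot 4 \left(- \frac{1}{22}\right) + 19 = \left(-172\right) \left(- \frac{2}{11}\right) + 19 = \frac{344}{11} + 19 = \frac{553}{11}$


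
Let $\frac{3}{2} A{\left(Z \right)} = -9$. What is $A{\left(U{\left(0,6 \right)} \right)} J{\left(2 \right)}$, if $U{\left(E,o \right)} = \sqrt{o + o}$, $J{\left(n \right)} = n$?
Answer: $-12$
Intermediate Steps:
$U{\left(E,o \right)} = \sqrt{2} \sqrt{o}$ ($U{\left(E,o \right)} = \sqrt{2 o} = \sqrt{2} \sqrt{o}$)
$A{\left(Z \right)} = -6$ ($A{\left(Z \right)} = \frac{2}{3} \left(-9\right) = -6$)
$A{\left(U{\left(0,6 \right)} \right)} J{\left(2 \right)} = \left(-6\right) 2 = -12$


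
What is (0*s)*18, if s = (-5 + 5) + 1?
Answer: 0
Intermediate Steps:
s = 1 (s = 0 + 1 = 1)
(0*s)*18 = (0*1)*18 = 0*18 = 0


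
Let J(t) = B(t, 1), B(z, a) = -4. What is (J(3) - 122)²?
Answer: 15876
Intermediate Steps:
J(t) = -4
(J(3) - 122)² = (-4 - 122)² = (-126)² = 15876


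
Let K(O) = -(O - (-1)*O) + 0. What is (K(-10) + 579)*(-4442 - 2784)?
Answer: -4328374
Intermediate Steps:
K(O) = -2*O (K(O) = -(O + O) + 0 = -2*O + 0 = -2*O)
(K(-10) + 579)*(-4442 - 2784) = (-2*(-10) + 579)*(-4442 - 2784) = (20 + 579)*(-7226) = 599*(-7226) = -4328374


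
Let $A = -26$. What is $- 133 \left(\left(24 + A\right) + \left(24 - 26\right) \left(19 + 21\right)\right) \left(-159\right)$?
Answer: $-1734054$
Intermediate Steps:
$- 133 \left(\left(24 + A\right) + \left(24 - 26\right) \left(19 + 21\right)\right) \left(-159\right) = - 133 \left(\left(24 - 26\right) + \left(24 - 26\right) \left(19 + 21\right)\right) \left(-159\right) = - 133 \left(-2 - 80\right) \left(-159\right) = \left(-133\right) \left(-82\right) \left(-159\right) = 10906 \left(-159\right) = -1734054$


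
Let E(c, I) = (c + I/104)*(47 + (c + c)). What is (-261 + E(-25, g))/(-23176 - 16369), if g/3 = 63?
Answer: 19911/4112680 ≈ 0.0048414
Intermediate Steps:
g = 189 (g = 3*63 = 189)
E(c, I) = (47 + 2*c)*(c + I/104) (E(c, I) = (c + I*(1/104))*(47 + 2*c) = (c + I/104)*(47 + 2*c) = (47 + 2*c)*(c + I/104))
(-261 + E(-25, g))/(-23176 - 16369) = (-261 + (2*(-25)**2 + 47*(-25) + (47/104)*189 + (1/52)*189*(-25)))/(-23176 - 16369) = (-261 + (2*625 - 1175 + 8883/104 - 4725/52))/(-39545) = (-261 + (1250 - 1175 + 8883/104 - 4725/52))*(-1/39545) = (-261 + 7233/104)*(-1/39545) = -19911/104*(-1/39545) = 19911/4112680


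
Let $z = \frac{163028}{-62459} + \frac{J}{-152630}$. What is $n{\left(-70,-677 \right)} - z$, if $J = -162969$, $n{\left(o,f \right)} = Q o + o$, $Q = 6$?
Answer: $- \frac{4656523330431}{9533117170} \approx -488.46$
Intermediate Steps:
$n{\left(o,f \right)} = 7 o$ ($n{\left(o,f \right)} = 6 o + o = 7 o$)
$z = - \frac{14704082869}{9533117170}$ ($z = \frac{163028}{-62459} - \frac{162969}{-152630} = 163028 \left(- \frac{1}{62459}\right) - - \frac{162969}{152630} = - \frac{163028}{62459} + \frac{162969}{152630} = - \frac{14704082869}{9533117170} \approx -1.5424$)
$n{\left(-70,-677 \right)} - z = 7 \left(-70\right) - - \frac{14704082869}{9533117170} = -490 + \frac{14704082869}{9533117170} = - \frac{4656523330431}{9533117170}$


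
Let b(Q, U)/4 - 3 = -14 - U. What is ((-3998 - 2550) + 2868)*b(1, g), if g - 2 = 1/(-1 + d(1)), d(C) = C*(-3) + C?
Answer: 559360/3 ≈ 1.8645e+5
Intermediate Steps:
d(C) = -2*C (d(C) = -3*C + C = -2*C)
g = 5/3 (g = 2 + 1/(-1 - 2*1) = 2 + 1/(-1 - 2) = 2 + 1/(-3) = 2 - ⅓ = 5/3 ≈ 1.6667)
b(Q, U) = -44 - 4*U (b(Q, U) = 12 + 4*(-14 - U) = 12 + (-56 - 4*U) = -44 - 4*U)
((-3998 - 2550) + 2868)*b(1, g) = ((-3998 - 2550) + 2868)*(-44 - 4*5/3) = (-6548 + 2868)*(-44 - 20/3) = -3680*(-152/3) = 559360/3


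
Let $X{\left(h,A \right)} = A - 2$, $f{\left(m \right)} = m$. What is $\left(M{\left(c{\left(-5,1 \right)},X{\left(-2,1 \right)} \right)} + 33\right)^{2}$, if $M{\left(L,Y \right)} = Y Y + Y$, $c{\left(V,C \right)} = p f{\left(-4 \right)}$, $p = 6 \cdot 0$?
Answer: $1089$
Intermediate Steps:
$p = 0$
$X{\left(h,A \right)} = -2 + A$ ($X{\left(h,A \right)} = A - 2 = -2 + A$)
$c{\left(V,C \right)} = 0$ ($c{\left(V,C \right)} = 0 \left(-4\right) = 0$)
$M{\left(L,Y \right)} = Y + Y^{2}$ ($M{\left(L,Y \right)} = Y^{2} + Y = Y + Y^{2}$)
$\left(M{\left(c{\left(-5,1 \right)},X{\left(-2,1 \right)} \right)} + 33\right)^{2} = \left(\left(-2 + 1\right) \left(1 + \left(-2 + 1\right)\right) + 33\right)^{2} = \left(- (1 - 1) + 33\right)^{2} = \left(\left(-1\right) 0 + 33\right)^{2} = \left(0 + 33\right)^{2} = 33^{2} = 1089$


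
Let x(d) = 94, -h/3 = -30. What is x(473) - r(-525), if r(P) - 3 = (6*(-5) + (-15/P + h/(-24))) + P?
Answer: 90961/140 ≈ 649.72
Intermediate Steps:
h = 90 (h = -3*(-30) = 90)
r(P) = -123/4 + P - 15/P (r(P) = 3 + ((6*(-5) + (-15/P + 90/(-24))) + P) = 3 + ((-30 + (-15/P + 90*(-1/24))) + P) = 3 + ((-30 + (-15/P - 15/4)) + P) = 3 + ((-30 + (-15/4 - 15/P)) + P) = 3 + ((-135/4 - 15/P) + P) = 3 + (-135/4 + P - 15/P) = -123/4 + P - 15/P)
x(473) - r(-525) = 94 - (-123/4 - 525 - 15/(-525)) = 94 - (-123/4 - 525 - 15*(-1/525)) = 94 - (-123/4 - 525 + 1/35) = 94 - 1*(-77801/140) = 94 + 77801/140 = 90961/140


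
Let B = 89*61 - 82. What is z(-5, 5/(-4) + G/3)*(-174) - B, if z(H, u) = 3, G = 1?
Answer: -5869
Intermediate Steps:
B = 5347 (B = 5429 - 82 = 5347)
z(-5, 5/(-4) + G/3)*(-174) - B = 3*(-174) - 1*5347 = -522 - 5347 = -5869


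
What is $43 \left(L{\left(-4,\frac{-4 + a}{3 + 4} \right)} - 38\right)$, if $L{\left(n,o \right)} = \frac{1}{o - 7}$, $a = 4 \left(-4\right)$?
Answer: $- \frac{113047}{69} \approx -1638.4$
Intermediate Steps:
$a = -16$
$L{\left(n,o \right)} = \frac{1}{-7 + o}$
$43 \left(L{\left(-4,\frac{-4 + a}{3 + 4} \right)} - 38\right) = 43 \left(\frac{1}{-7 + \frac{-4 - 16}{3 + 4}} - 38\right) = 43 \left(\frac{1}{-7 - \frac{20}{7}} - 38\right) = 43 \left(\frac{1}{- \frac{69}{7}} - 38\right) = 43 \left(- \frac{7}{69} - 38\right) = 43 \left(- \frac{2629}{69}\right) = - \frac{113047}{69}$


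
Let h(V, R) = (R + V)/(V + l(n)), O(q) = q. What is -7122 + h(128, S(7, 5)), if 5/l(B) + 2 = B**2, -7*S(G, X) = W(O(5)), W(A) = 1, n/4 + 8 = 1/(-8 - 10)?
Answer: -535579633016/75211283 ≈ -7121.0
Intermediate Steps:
n = -290/9 (n = -32 + 4/(-8 - 10) = -32 + 4/(-18) = -32 + 4*(-1/18) = -32 - 2/9 = -290/9 ≈ -32.222)
S(G, X) = -1/7 (S(G, X) = -1/7*1 = -1/7)
l(B) = 5/(-2 + B**2)
h(V, R) = (R + V)/(405/83938 + V) (h(V, R) = (R + V)/(V + 5/(-2 + (-290/9)**2)) = (R + V)/(V + 5/(-2 + 84100/81)) = (R + V)/(V + 5/(83938/81)) = (R + V)/(V + 5*(81/83938)) = (R + V)/(V + 405/83938) = (R + V)/(405/83938 + V))
-7122 + h(128, S(7, 5)) = -7122 + 83938*(-1/7 + 128)/(405 + 83938*128) = -7122 + 83938*(895/7)/(405 + 10744064) = -7122 + 83938*(895/7)/10744469 = -7122 + 83938*(1/10744469)*(895/7) = -7122 + 75124510/75211283 = -535579633016/75211283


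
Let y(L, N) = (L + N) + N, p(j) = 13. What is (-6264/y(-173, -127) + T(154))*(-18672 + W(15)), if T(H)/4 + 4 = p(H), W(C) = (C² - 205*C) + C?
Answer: -465325452/427 ≈ -1.0898e+6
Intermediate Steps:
W(C) = C² - 204*C
y(L, N) = L + 2*N
T(H) = 36 (T(H) = -16 + 4*13 = -16 + 52 = 36)
(-6264/y(-173, -127) + T(154))*(-18672 + W(15)) = (-6264/(-173 + 2*(-127)) + 36)*(-18672 + 15*(-204 + 15)) = (-6264/(-173 - 254) + 36)*(-18672 + 15*(-189)) = (-6264/(-427) + 36)*(-18672 - 2835) = (-6264*(-1/427) + 36)*(-21507) = (6264/427 + 36)*(-21507) = (21636/427)*(-21507) = -465325452/427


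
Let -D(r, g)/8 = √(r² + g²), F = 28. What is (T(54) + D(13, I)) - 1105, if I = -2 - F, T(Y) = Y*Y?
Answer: 1811 - 8*√1069 ≈ 1549.4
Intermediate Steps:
T(Y) = Y²
I = -30 (I = -2 - 1*28 = -2 - 28 = -30)
D(r, g) = -8*√(g² + r²) (D(r, g) = -8*√(r² + g²) = -8*√(g² + r²))
(T(54) + D(13, I)) - 1105 = (54² - 8*√((-30)² + 13²)) - 1105 = (2916 - 8*√(900 + 169)) - 1105 = (2916 - 8*√1069) - 1105 = 1811 - 8*√1069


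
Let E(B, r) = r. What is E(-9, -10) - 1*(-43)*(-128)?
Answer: -5514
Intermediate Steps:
E(-9, -10) - 1*(-43)*(-128) = -10 - 1*(-43)*(-128) = -10 + 43*(-128) = -10 - 5504 = -5514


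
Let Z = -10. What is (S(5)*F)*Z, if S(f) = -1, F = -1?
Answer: -10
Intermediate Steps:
(S(5)*F)*Z = -1*(-1)*(-10) = 1*(-10) = -10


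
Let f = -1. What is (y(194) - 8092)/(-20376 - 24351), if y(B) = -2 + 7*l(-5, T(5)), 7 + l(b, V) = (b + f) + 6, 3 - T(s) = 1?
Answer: 479/2631 ≈ 0.18206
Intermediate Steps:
T(s) = 2 (T(s) = 3 - 1*1 = 3 - 1 = 2)
l(b, V) = -2 + b (l(b, V) = -7 + ((b - 1) + 6) = -7 + ((-1 + b) + 6) = -7 + (5 + b) = -2 + b)
y(B) = -51 (y(B) = -2 + 7*(-2 - 5) = -2 + 7*(-7) = -2 - 49 = -51)
(y(194) - 8092)/(-20376 - 24351) = (-51 - 8092)/(-20376 - 24351) = -8143/(-44727) = -8143*(-1/44727) = 479/2631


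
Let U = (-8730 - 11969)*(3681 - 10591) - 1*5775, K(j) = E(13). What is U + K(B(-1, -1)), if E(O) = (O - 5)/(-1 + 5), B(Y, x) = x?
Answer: 143024317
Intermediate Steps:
E(O) = -5/4 + O/4 (E(O) = (-5 + O)/4 = (-5 + O)*(¼) = -5/4 + O/4)
K(j) = 2 (K(j) = -5/4 + (¼)*13 = -5/4 + 13/4 = 2)
U = 143024315 (U = -20699*(-6910) - 5775 = 143030090 - 5775 = 143024315)
U + K(B(-1, -1)) = 143024315 + 2 = 143024317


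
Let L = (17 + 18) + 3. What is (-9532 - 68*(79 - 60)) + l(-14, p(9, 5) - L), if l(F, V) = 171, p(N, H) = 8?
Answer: -10653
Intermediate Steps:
L = 38 (L = 35 + 3 = 38)
(-9532 - 68*(79 - 60)) + l(-14, p(9, 5) - L) = (-9532 - 68*(79 - 60)) + 171 = (-9532 - 68*19) + 171 = (-9532 - 1292) + 171 = -10824 + 171 = -10653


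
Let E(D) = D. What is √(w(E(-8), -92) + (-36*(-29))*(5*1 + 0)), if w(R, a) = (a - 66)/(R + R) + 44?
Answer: √84382/4 ≈ 72.621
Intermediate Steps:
w(R, a) = 44 + (-66 + a)/(2*R) (w(R, a) = (-66 + a)/((2*R)) + 44 = (-66 + a)*(1/(2*R)) + 44 = (-66 + a)/(2*R) + 44 = 44 + (-66 + a)/(2*R))
√(w(E(-8), -92) + (-36*(-29))*(5*1 + 0)) = √((½)*(-66 - 92 + 88*(-8))/(-8) + (-36*(-29))*(5*1 + 0)) = √((½)*(-⅛)*(-66 - 92 - 704) + 1044*(5 + 0)) = √((½)*(-⅛)*(-862) + 1044*5) = √(431/8 + 5220) = √(42191/8) = √84382/4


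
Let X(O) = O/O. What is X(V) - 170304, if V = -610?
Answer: -170303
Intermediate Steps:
X(O) = 1
X(V) - 170304 = 1 - 170304 = -170303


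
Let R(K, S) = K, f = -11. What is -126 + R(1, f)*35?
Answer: -91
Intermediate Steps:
-126 + R(1, f)*35 = -126 + 1*35 = -126 + 35 = -91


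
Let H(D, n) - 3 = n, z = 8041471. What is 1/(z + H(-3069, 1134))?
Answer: 1/8042608 ≈ 1.2434e-7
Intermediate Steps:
H(D, n) = 3 + n
1/(z + H(-3069, 1134)) = 1/(8041471 + (3 + 1134)) = 1/(8041471 + 1137) = 1/8042608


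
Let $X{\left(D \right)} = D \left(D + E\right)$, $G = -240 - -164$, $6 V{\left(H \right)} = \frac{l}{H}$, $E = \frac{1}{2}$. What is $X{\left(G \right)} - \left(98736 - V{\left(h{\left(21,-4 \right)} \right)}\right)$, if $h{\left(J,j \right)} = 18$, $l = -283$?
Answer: $- \frac{10044067}{108} \approx -93001.0$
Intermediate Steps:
$E = \frac{1}{2} \approx 0.5$
$V{\left(H \right)} = - \frac{283}{6 H}$ ($V{\left(H \right)} = \frac{\left(-283\right) \frac{1}{H}}{6} = - \frac{283}{6 H}$)
$G = -76$ ($G = -240 + 164 = -76$)
$X{\left(D \right)} = D \left(\frac{1}{2} + D\right)$ ($X{\left(D \right)} = D \left(D + \frac{1}{2}\right) = D \left(\frac{1}{2} + D\right)$)
$X{\left(G \right)} - \left(98736 - V{\left(h{\left(21,-4 \right)} \right)}\right) = - 76 \left(\frac{1}{2} - 76\right) - \left(98736 - - \frac{283}{6 \cdot 18}\right) = \left(-76\right) \left(- \frac{151}{2}\right) - \left(98736 - \left(- \frac{283}{6}\right) \frac{1}{18}\right) = 5738 - \left(98736 - - \frac{283}{108}\right) = 5738 - \left(98736 + \frac{283}{108}\right) = 5738 - \frac{10663771}{108} = - \frac{10044067}{108}$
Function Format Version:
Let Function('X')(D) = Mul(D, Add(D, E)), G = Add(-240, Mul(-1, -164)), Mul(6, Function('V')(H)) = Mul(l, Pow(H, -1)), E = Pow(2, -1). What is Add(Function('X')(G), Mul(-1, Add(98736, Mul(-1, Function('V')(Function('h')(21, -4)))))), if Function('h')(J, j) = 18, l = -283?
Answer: Rational(-10044067, 108) ≈ -93001.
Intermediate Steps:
E = Rational(1, 2) ≈ 0.50000
Function('V')(H) = Mul(Rational(-283, 6), Pow(H, -1)) (Function('V')(H) = Mul(Rational(1, 6), Mul(-283, Pow(H, -1))) = Mul(Rational(-283, 6), Pow(H, -1)))
G = -76 (G = Add(-240, 164) = -76)
Function('X')(D) = Mul(D, Add(Rational(1, 2), D)) (Function('X')(D) = Mul(D, Add(D, Rational(1, 2))) = Mul(D, Add(Rational(1, 2), D)))
Add(Function('X')(G), Mul(-1, Add(98736, Mul(-1, Function('V')(Function('h')(21, -4)))))) = Add(Mul(-76, Add(Rational(1, 2), -76)), Mul(-1, Add(98736, Mul(-1, Mul(Rational(-283, 6), Pow(18, -1)))))) = Add(Mul(-76, Rational(-151, 2)), Mul(-1, Add(98736, Mul(-1, Mul(Rational(-283, 6), Rational(1, 18)))))) = Add(5738, Mul(-1, Add(98736, Mul(-1, Rational(-283, 108))))) = Add(5738, Mul(-1, Add(98736, Rational(283, 108)))) = Add(5738, Mul(-1, Rational(10663771, 108))) = Add(5738, Rational(-10663771, 108)) = Rational(-10044067, 108)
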